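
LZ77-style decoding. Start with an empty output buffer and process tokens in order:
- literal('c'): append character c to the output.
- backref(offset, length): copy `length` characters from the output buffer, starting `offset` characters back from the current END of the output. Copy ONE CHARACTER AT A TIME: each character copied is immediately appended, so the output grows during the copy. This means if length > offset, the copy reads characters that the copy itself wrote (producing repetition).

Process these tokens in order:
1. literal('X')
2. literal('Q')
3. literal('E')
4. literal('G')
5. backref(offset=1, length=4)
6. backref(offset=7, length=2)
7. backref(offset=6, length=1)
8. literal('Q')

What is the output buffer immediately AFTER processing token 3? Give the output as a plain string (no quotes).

Answer: XQE

Derivation:
Token 1: literal('X'). Output: "X"
Token 2: literal('Q'). Output: "XQ"
Token 3: literal('E'). Output: "XQE"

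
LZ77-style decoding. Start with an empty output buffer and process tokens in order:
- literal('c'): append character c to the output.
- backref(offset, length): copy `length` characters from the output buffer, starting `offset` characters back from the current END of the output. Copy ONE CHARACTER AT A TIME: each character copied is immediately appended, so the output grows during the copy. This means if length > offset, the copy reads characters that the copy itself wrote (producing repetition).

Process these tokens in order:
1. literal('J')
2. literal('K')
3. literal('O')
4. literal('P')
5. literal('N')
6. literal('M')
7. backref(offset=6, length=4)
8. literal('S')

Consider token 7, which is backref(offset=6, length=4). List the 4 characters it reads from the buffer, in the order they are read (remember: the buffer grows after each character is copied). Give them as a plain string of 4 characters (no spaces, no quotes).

Answer: JKOP

Derivation:
Token 1: literal('J'). Output: "J"
Token 2: literal('K'). Output: "JK"
Token 3: literal('O'). Output: "JKO"
Token 4: literal('P'). Output: "JKOP"
Token 5: literal('N'). Output: "JKOPN"
Token 6: literal('M'). Output: "JKOPNM"
Token 7: backref(off=6, len=4). Buffer before: "JKOPNM" (len 6)
  byte 1: read out[0]='J', append. Buffer now: "JKOPNMJ"
  byte 2: read out[1]='K', append. Buffer now: "JKOPNMJK"
  byte 3: read out[2]='O', append. Buffer now: "JKOPNMJKO"
  byte 4: read out[3]='P', append. Buffer now: "JKOPNMJKOP"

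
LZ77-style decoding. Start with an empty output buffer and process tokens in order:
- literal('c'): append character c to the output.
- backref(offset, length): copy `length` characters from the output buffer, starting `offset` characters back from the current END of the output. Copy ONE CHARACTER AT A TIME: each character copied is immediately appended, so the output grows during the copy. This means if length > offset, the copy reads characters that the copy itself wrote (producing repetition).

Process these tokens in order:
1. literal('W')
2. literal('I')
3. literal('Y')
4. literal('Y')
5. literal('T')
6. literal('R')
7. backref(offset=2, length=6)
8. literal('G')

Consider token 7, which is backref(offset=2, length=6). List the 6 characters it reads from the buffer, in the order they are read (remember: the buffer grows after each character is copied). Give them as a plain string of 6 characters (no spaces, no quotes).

Answer: TRTRTR

Derivation:
Token 1: literal('W'). Output: "W"
Token 2: literal('I'). Output: "WI"
Token 3: literal('Y'). Output: "WIY"
Token 4: literal('Y'). Output: "WIYY"
Token 5: literal('T'). Output: "WIYYT"
Token 6: literal('R'). Output: "WIYYTR"
Token 7: backref(off=2, len=6). Buffer before: "WIYYTR" (len 6)
  byte 1: read out[4]='T', append. Buffer now: "WIYYTRT"
  byte 2: read out[5]='R', append. Buffer now: "WIYYTRTR"
  byte 3: read out[6]='T', append. Buffer now: "WIYYTRTRT"
  byte 4: read out[7]='R', append. Buffer now: "WIYYTRTRTR"
  byte 5: read out[8]='T', append. Buffer now: "WIYYTRTRTRT"
  byte 6: read out[9]='R', append. Buffer now: "WIYYTRTRTRTR"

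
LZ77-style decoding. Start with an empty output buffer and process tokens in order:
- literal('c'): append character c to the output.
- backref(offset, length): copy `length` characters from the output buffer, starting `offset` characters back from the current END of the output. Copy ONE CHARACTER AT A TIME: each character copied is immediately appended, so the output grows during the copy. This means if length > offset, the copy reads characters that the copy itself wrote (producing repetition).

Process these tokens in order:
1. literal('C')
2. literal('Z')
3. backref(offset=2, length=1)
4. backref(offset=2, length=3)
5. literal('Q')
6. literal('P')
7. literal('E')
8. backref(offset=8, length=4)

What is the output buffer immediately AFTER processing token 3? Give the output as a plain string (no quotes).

Answer: CZC

Derivation:
Token 1: literal('C'). Output: "C"
Token 2: literal('Z'). Output: "CZ"
Token 3: backref(off=2, len=1). Copied 'C' from pos 0. Output: "CZC"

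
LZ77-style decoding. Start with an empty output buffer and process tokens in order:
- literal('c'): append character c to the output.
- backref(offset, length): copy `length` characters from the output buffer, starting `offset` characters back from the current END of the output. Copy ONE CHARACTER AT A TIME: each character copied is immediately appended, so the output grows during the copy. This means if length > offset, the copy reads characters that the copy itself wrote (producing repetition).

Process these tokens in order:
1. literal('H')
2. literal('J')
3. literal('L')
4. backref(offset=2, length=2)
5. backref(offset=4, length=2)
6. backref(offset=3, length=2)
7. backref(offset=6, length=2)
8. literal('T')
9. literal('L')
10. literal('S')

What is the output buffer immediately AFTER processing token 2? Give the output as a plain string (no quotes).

Token 1: literal('H'). Output: "H"
Token 2: literal('J'). Output: "HJ"

Answer: HJ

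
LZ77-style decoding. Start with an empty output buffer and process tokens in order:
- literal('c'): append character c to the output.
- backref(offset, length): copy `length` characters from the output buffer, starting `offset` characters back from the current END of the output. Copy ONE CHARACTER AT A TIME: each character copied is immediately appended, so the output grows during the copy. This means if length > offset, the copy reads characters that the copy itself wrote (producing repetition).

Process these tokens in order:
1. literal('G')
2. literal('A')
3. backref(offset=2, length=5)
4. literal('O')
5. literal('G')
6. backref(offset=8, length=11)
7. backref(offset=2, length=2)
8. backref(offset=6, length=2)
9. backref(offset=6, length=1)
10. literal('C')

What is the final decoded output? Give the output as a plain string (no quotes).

Answer: GAGAGAGOGAGAGAGOGAGAGAGAGC

Derivation:
Token 1: literal('G'). Output: "G"
Token 2: literal('A'). Output: "GA"
Token 3: backref(off=2, len=5) (overlapping!). Copied 'GAGAG' from pos 0. Output: "GAGAGAG"
Token 4: literal('O'). Output: "GAGAGAGO"
Token 5: literal('G'). Output: "GAGAGAGOG"
Token 6: backref(off=8, len=11) (overlapping!). Copied 'AGAGAGOGAGA' from pos 1. Output: "GAGAGAGOGAGAGAGOGAGA"
Token 7: backref(off=2, len=2). Copied 'GA' from pos 18. Output: "GAGAGAGOGAGAGAGOGAGAGA"
Token 8: backref(off=6, len=2). Copied 'GA' from pos 16. Output: "GAGAGAGOGAGAGAGOGAGAGAGA"
Token 9: backref(off=6, len=1). Copied 'G' from pos 18. Output: "GAGAGAGOGAGAGAGOGAGAGAGAG"
Token 10: literal('C'). Output: "GAGAGAGOGAGAGAGOGAGAGAGAGC"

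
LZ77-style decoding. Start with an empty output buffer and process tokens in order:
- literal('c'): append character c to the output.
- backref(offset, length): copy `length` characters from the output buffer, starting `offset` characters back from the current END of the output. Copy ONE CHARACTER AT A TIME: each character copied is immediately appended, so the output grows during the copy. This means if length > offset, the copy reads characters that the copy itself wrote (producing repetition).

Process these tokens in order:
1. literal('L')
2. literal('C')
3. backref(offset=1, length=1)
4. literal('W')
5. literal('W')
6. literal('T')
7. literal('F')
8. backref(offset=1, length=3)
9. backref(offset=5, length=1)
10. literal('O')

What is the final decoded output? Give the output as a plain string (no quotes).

Token 1: literal('L'). Output: "L"
Token 2: literal('C'). Output: "LC"
Token 3: backref(off=1, len=1). Copied 'C' from pos 1. Output: "LCC"
Token 4: literal('W'). Output: "LCCW"
Token 5: literal('W'). Output: "LCCWW"
Token 6: literal('T'). Output: "LCCWWT"
Token 7: literal('F'). Output: "LCCWWTF"
Token 8: backref(off=1, len=3) (overlapping!). Copied 'FFF' from pos 6. Output: "LCCWWTFFFF"
Token 9: backref(off=5, len=1). Copied 'T' from pos 5. Output: "LCCWWTFFFFT"
Token 10: literal('O'). Output: "LCCWWTFFFFTO"

Answer: LCCWWTFFFFTO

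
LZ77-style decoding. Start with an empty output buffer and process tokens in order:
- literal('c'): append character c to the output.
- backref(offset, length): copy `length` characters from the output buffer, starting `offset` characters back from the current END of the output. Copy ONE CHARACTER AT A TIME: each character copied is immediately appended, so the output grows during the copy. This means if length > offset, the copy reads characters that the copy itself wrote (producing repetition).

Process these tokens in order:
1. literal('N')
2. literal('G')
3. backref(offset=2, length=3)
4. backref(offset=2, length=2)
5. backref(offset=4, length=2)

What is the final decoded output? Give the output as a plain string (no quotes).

Token 1: literal('N'). Output: "N"
Token 2: literal('G'). Output: "NG"
Token 3: backref(off=2, len=3) (overlapping!). Copied 'NGN' from pos 0. Output: "NGNGN"
Token 4: backref(off=2, len=2). Copied 'GN' from pos 3. Output: "NGNGNGN"
Token 5: backref(off=4, len=2). Copied 'GN' from pos 3. Output: "NGNGNGNGN"

Answer: NGNGNGNGN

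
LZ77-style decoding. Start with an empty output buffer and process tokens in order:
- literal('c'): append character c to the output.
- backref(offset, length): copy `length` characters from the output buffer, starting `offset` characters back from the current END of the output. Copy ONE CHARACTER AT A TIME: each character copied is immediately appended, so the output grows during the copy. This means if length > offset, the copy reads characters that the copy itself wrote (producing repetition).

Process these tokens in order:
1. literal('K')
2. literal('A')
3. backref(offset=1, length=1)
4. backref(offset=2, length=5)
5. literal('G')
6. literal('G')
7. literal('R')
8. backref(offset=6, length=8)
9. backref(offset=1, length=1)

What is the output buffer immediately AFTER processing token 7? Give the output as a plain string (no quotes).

Answer: KAAAAAAAGGR

Derivation:
Token 1: literal('K'). Output: "K"
Token 2: literal('A'). Output: "KA"
Token 3: backref(off=1, len=1). Copied 'A' from pos 1. Output: "KAA"
Token 4: backref(off=2, len=5) (overlapping!). Copied 'AAAAA' from pos 1. Output: "KAAAAAAA"
Token 5: literal('G'). Output: "KAAAAAAAG"
Token 6: literal('G'). Output: "KAAAAAAAGG"
Token 7: literal('R'). Output: "KAAAAAAAGGR"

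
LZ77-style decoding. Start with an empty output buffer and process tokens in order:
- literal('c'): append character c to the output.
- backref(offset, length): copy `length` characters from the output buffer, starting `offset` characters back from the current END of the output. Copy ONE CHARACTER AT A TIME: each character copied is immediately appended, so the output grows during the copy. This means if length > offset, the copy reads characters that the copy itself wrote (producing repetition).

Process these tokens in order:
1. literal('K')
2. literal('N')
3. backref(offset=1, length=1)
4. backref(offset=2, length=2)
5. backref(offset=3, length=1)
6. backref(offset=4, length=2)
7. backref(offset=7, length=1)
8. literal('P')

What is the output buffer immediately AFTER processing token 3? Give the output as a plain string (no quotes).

Token 1: literal('K'). Output: "K"
Token 2: literal('N'). Output: "KN"
Token 3: backref(off=1, len=1). Copied 'N' from pos 1. Output: "KNN"

Answer: KNN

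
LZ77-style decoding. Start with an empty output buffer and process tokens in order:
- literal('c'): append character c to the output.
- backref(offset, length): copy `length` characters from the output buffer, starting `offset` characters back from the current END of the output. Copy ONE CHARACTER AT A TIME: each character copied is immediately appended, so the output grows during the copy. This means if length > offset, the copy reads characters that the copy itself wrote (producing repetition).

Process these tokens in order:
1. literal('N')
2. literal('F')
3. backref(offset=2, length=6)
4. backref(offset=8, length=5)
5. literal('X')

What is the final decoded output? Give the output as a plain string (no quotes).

Answer: NFNFNFNFNFNFNX

Derivation:
Token 1: literal('N'). Output: "N"
Token 2: literal('F'). Output: "NF"
Token 3: backref(off=2, len=6) (overlapping!). Copied 'NFNFNF' from pos 0. Output: "NFNFNFNF"
Token 4: backref(off=8, len=5). Copied 'NFNFN' from pos 0. Output: "NFNFNFNFNFNFN"
Token 5: literal('X'). Output: "NFNFNFNFNFNFNX"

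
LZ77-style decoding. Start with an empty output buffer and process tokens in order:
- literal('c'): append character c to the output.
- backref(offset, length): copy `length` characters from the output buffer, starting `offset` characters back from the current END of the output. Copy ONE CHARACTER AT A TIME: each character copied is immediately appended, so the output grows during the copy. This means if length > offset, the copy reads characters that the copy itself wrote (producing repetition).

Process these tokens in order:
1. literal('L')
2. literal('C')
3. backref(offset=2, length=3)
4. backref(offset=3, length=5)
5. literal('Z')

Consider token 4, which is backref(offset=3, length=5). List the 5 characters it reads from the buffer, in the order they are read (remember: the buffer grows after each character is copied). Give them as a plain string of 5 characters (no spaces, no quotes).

Answer: LCLLC

Derivation:
Token 1: literal('L'). Output: "L"
Token 2: literal('C'). Output: "LC"
Token 3: backref(off=2, len=3) (overlapping!). Copied 'LCL' from pos 0. Output: "LCLCL"
Token 4: backref(off=3, len=5). Buffer before: "LCLCL" (len 5)
  byte 1: read out[2]='L', append. Buffer now: "LCLCLL"
  byte 2: read out[3]='C', append. Buffer now: "LCLCLLC"
  byte 3: read out[4]='L', append. Buffer now: "LCLCLLCL"
  byte 4: read out[5]='L', append. Buffer now: "LCLCLLCLL"
  byte 5: read out[6]='C', append. Buffer now: "LCLCLLCLLC"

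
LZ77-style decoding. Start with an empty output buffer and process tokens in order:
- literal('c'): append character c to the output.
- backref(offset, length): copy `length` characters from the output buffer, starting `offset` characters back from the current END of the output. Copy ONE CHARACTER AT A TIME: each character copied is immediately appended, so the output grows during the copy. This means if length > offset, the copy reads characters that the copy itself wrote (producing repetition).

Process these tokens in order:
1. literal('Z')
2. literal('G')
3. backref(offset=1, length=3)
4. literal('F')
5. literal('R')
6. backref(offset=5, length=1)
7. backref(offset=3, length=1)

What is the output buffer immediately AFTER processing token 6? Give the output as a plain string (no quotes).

Answer: ZGGGGFRG

Derivation:
Token 1: literal('Z'). Output: "Z"
Token 2: literal('G'). Output: "ZG"
Token 3: backref(off=1, len=3) (overlapping!). Copied 'GGG' from pos 1. Output: "ZGGGG"
Token 4: literal('F'). Output: "ZGGGGF"
Token 5: literal('R'). Output: "ZGGGGFR"
Token 6: backref(off=5, len=1). Copied 'G' from pos 2. Output: "ZGGGGFRG"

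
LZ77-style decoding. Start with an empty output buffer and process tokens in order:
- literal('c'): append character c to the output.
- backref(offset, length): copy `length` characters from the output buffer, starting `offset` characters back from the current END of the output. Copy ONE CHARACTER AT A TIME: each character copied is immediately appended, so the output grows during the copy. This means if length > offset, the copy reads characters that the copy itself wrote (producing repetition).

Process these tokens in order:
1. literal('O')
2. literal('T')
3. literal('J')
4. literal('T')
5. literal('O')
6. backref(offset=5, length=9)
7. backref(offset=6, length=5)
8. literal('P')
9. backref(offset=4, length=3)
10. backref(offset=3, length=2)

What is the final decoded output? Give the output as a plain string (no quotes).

Token 1: literal('O'). Output: "O"
Token 2: literal('T'). Output: "OT"
Token 3: literal('J'). Output: "OTJ"
Token 4: literal('T'). Output: "OTJT"
Token 5: literal('O'). Output: "OTJTO"
Token 6: backref(off=5, len=9) (overlapping!). Copied 'OTJTOOTJT' from pos 0. Output: "OTJTOOTJTOOTJT"
Token 7: backref(off=6, len=5). Copied 'TOOTJ' from pos 8. Output: "OTJTOOTJTOOTJTTOOTJ"
Token 8: literal('P'). Output: "OTJTOOTJTOOTJTTOOTJP"
Token 9: backref(off=4, len=3). Copied 'OTJ' from pos 16. Output: "OTJTOOTJTOOTJTTOOTJPOTJ"
Token 10: backref(off=3, len=2). Copied 'OT' from pos 20. Output: "OTJTOOTJTOOTJTTOOTJPOTJOT"

Answer: OTJTOOTJTOOTJTTOOTJPOTJOT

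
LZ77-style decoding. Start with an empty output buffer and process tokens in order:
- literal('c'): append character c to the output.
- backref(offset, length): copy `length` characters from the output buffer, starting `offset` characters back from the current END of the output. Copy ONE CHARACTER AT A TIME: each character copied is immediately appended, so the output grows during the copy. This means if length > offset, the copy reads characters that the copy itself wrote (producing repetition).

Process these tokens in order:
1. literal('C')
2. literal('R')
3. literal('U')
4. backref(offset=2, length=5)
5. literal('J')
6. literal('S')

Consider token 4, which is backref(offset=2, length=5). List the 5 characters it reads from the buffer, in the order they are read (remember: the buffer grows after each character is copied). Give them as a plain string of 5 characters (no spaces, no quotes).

Answer: RURUR

Derivation:
Token 1: literal('C'). Output: "C"
Token 2: literal('R'). Output: "CR"
Token 3: literal('U'). Output: "CRU"
Token 4: backref(off=2, len=5). Buffer before: "CRU" (len 3)
  byte 1: read out[1]='R', append. Buffer now: "CRUR"
  byte 2: read out[2]='U', append. Buffer now: "CRURU"
  byte 3: read out[3]='R', append. Buffer now: "CRURUR"
  byte 4: read out[4]='U', append. Buffer now: "CRURURU"
  byte 5: read out[5]='R', append. Buffer now: "CRURURUR"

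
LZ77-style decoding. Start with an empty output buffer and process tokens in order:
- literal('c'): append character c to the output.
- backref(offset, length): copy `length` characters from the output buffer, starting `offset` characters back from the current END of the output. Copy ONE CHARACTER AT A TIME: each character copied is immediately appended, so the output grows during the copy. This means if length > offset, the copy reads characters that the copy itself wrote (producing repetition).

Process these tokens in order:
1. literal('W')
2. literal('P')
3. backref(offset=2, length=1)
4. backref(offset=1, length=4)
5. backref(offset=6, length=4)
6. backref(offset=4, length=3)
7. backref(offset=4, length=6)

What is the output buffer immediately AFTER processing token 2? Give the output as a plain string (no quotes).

Answer: WP

Derivation:
Token 1: literal('W'). Output: "W"
Token 2: literal('P'). Output: "WP"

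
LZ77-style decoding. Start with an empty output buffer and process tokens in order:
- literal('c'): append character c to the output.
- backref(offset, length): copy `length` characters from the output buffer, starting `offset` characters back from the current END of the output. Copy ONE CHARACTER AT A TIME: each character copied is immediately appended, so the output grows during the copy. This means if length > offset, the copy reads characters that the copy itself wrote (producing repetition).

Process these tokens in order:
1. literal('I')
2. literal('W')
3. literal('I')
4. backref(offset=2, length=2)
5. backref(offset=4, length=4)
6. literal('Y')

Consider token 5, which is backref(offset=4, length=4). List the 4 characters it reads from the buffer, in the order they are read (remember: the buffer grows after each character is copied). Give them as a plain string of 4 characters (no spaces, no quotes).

Token 1: literal('I'). Output: "I"
Token 2: literal('W'). Output: "IW"
Token 3: literal('I'). Output: "IWI"
Token 4: backref(off=2, len=2). Copied 'WI' from pos 1. Output: "IWIWI"
Token 5: backref(off=4, len=4). Buffer before: "IWIWI" (len 5)
  byte 1: read out[1]='W', append. Buffer now: "IWIWIW"
  byte 2: read out[2]='I', append. Buffer now: "IWIWIWI"
  byte 3: read out[3]='W', append. Buffer now: "IWIWIWIW"
  byte 4: read out[4]='I', append. Buffer now: "IWIWIWIWI"

Answer: WIWI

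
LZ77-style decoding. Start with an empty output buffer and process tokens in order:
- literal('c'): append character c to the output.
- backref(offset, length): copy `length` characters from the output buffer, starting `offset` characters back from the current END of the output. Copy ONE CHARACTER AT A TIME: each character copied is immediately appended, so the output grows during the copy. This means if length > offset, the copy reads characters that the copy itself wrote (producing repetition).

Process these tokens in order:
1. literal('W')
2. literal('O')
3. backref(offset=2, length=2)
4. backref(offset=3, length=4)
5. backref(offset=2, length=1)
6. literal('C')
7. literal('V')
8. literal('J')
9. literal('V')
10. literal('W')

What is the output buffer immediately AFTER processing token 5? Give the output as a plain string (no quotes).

Token 1: literal('W'). Output: "W"
Token 2: literal('O'). Output: "WO"
Token 3: backref(off=2, len=2). Copied 'WO' from pos 0. Output: "WOWO"
Token 4: backref(off=3, len=4) (overlapping!). Copied 'OWOO' from pos 1. Output: "WOWOOWOO"
Token 5: backref(off=2, len=1). Copied 'O' from pos 6. Output: "WOWOOWOOO"

Answer: WOWOOWOOO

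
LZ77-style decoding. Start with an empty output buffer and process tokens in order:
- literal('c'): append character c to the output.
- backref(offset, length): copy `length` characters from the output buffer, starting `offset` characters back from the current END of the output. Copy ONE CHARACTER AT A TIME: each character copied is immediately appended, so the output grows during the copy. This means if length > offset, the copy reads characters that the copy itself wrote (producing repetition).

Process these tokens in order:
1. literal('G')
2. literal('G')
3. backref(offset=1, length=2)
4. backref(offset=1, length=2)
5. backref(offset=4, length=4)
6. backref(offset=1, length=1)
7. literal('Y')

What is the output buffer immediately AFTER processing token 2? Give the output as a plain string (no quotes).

Token 1: literal('G'). Output: "G"
Token 2: literal('G'). Output: "GG"

Answer: GG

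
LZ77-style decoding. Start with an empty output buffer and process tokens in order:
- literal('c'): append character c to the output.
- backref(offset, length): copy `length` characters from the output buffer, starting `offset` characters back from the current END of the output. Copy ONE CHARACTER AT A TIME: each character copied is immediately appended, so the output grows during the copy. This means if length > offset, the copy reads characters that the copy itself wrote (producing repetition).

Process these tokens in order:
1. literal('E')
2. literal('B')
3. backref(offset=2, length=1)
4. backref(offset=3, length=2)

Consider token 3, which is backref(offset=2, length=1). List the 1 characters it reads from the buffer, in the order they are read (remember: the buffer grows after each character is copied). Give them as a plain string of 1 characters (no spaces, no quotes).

Token 1: literal('E'). Output: "E"
Token 2: literal('B'). Output: "EB"
Token 3: backref(off=2, len=1). Buffer before: "EB" (len 2)
  byte 1: read out[0]='E', append. Buffer now: "EBE"

Answer: E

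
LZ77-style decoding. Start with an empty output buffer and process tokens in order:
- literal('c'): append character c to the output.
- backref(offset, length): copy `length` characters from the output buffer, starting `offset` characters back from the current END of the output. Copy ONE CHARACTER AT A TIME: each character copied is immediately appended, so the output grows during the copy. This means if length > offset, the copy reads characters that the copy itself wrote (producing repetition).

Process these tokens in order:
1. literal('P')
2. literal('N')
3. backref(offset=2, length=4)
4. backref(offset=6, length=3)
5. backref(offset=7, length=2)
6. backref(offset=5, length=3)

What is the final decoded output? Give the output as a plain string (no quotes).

Answer: PNPNPNPNPPNPNP

Derivation:
Token 1: literal('P'). Output: "P"
Token 2: literal('N'). Output: "PN"
Token 3: backref(off=2, len=4) (overlapping!). Copied 'PNPN' from pos 0. Output: "PNPNPN"
Token 4: backref(off=6, len=3). Copied 'PNP' from pos 0. Output: "PNPNPNPNP"
Token 5: backref(off=7, len=2). Copied 'PN' from pos 2. Output: "PNPNPNPNPPN"
Token 6: backref(off=5, len=3). Copied 'PNP' from pos 6. Output: "PNPNPNPNPPNPNP"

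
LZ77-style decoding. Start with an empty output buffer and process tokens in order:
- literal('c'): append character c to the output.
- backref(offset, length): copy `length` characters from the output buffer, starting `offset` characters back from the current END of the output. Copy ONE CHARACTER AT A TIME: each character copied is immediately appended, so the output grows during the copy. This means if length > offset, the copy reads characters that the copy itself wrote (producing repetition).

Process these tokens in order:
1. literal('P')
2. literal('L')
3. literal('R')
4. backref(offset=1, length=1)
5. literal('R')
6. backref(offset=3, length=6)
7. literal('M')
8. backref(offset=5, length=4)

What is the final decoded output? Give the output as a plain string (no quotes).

Answer: PLRRRRRRRRRMRRRR

Derivation:
Token 1: literal('P'). Output: "P"
Token 2: literal('L'). Output: "PL"
Token 3: literal('R'). Output: "PLR"
Token 4: backref(off=1, len=1). Copied 'R' from pos 2. Output: "PLRR"
Token 5: literal('R'). Output: "PLRRR"
Token 6: backref(off=3, len=6) (overlapping!). Copied 'RRRRRR' from pos 2. Output: "PLRRRRRRRRR"
Token 7: literal('M'). Output: "PLRRRRRRRRRM"
Token 8: backref(off=5, len=4). Copied 'RRRR' from pos 7. Output: "PLRRRRRRRRRMRRRR"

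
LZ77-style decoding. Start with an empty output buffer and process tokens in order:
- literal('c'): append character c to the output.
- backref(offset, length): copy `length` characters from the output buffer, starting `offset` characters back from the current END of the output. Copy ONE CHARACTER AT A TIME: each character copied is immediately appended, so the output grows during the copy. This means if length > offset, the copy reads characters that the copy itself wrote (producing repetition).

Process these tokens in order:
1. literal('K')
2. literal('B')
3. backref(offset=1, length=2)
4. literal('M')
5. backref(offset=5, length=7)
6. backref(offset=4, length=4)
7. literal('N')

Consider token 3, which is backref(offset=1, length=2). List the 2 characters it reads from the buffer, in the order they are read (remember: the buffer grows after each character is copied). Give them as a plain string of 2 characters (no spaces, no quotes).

Token 1: literal('K'). Output: "K"
Token 2: literal('B'). Output: "KB"
Token 3: backref(off=1, len=2). Buffer before: "KB" (len 2)
  byte 1: read out[1]='B', append. Buffer now: "KBB"
  byte 2: read out[2]='B', append. Buffer now: "KBBB"

Answer: BB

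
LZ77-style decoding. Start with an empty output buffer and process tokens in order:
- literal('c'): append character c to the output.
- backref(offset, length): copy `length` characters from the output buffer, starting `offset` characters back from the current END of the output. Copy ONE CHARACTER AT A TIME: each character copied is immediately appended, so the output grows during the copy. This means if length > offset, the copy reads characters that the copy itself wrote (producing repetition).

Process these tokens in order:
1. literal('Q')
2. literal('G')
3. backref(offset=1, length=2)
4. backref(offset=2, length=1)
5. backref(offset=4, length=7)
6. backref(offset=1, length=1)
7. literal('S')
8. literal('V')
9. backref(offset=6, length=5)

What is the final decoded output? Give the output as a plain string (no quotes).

Answer: QGGGGGGGGGGGGSVGGGGS

Derivation:
Token 1: literal('Q'). Output: "Q"
Token 2: literal('G'). Output: "QG"
Token 3: backref(off=1, len=2) (overlapping!). Copied 'GG' from pos 1. Output: "QGGG"
Token 4: backref(off=2, len=1). Copied 'G' from pos 2. Output: "QGGGG"
Token 5: backref(off=4, len=7) (overlapping!). Copied 'GGGGGGG' from pos 1. Output: "QGGGGGGGGGGG"
Token 6: backref(off=1, len=1). Copied 'G' from pos 11. Output: "QGGGGGGGGGGGG"
Token 7: literal('S'). Output: "QGGGGGGGGGGGGS"
Token 8: literal('V'). Output: "QGGGGGGGGGGGGSV"
Token 9: backref(off=6, len=5). Copied 'GGGGS' from pos 9. Output: "QGGGGGGGGGGGGSVGGGGS"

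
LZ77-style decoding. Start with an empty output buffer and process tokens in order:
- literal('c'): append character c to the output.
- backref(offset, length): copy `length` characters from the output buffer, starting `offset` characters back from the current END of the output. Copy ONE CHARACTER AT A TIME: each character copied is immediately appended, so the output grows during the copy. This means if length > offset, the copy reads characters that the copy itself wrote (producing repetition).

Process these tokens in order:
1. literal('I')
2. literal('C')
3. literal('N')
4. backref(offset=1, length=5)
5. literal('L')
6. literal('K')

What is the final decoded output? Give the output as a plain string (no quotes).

Token 1: literal('I'). Output: "I"
Token 2: literal('C'). Output: "IC"
Token 3: literal('N'). Output: "ICN"
Token 4: backref(off=1, len=5) (overlapping!). Copied 'NNNNN' from pos 2. Output: "ICNNNNNN"
Token 5: literal('L'). Output: "ICNNNNNNL"
Token 6: literal('K'). Output: "ICNNNNNNLK"

Answer: ICNNNNNNLK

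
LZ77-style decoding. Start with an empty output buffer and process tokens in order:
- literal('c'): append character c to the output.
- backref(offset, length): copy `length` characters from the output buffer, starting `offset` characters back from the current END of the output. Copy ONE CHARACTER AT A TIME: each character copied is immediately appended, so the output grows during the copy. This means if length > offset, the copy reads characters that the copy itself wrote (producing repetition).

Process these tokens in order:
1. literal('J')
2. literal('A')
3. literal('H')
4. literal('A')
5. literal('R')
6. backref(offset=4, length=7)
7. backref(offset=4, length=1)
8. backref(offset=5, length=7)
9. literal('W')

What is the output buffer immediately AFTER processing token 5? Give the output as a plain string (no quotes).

Answer: JAHAR

Derivation:
Token 1: literal('J'). Output: "J"
Token 2: literal('A'). Output: "JA"
Token 3: literal('H'). Output: "JAH"
Token 4: literal('A'). Output: "JAHA"
Token 5: literal('R'). Output: "JAHAR"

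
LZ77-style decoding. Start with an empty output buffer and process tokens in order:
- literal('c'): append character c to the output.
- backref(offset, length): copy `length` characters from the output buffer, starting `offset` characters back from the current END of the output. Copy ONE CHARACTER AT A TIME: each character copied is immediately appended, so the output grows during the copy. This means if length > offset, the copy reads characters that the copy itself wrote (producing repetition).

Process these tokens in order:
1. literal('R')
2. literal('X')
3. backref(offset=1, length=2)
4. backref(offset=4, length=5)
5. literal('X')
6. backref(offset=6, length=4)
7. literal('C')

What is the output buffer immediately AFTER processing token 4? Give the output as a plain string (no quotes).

Answer: RXXXRXXXR

Derivation:
Token 1: literal('R'). Output: "R"
Token 2: literal('X'). Output: "RX"
Token 3: backref(off=1, len=2) (overlapping!). Copied 'XX' from pos 1. Output: "RXXX"
Token 4: backref(off=4, len=5) (overlapping!). Copied 'RXXXR' from pos 0. Output: "RXXXRXXXR"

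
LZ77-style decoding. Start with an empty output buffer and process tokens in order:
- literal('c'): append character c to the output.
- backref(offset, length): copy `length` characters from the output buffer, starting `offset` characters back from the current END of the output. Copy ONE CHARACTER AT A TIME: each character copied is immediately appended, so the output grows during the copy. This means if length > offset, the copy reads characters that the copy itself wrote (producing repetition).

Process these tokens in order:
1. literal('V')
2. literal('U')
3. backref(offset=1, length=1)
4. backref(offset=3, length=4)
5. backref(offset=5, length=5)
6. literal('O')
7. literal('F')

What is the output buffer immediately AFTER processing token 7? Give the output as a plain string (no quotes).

Token 1: literal('V'). Output: "V"
Token 2: literal('U'). Output: "VU"
Token 3: backref(off=1, len=1). Copied 'U' from pos 1. Output: "VUU"
Token 4: backref(off=3, len=4) (overlapping!). Copied 'VUUV' from pos 0. Output: "VUUVUUV"
Token 5: backref(off=5, len=5). Copied 'UVUUV' from pos 2. Output: "VUUVUUVUVUUV"
Token 6: literal('O'). Output: "VUUVUUVUVUUVO"
Token 7: literal('F'). Output: "VUUVUUVUVUUVOF"

Answer: VUUVUUVUVUUVOF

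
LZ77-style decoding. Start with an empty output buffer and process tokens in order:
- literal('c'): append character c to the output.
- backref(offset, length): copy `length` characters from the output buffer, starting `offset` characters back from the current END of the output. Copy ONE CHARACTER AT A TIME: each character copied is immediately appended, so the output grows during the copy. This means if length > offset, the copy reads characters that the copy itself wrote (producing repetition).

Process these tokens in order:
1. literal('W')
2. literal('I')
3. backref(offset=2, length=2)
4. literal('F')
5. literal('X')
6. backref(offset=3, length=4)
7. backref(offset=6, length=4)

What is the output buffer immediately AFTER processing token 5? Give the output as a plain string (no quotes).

Token 1: literal('W'). Output: "W"
Token 2: literal('I'). Output: "WI"
Token 3: backref(off=2, len=2). Copied 'WI' from pos 0. Output: "WIWI"
Token 4: literal('F'). Output: "WIWIF"
Token 5: literal('X'). Output: "WIWIFX"

Answer: WIWIFX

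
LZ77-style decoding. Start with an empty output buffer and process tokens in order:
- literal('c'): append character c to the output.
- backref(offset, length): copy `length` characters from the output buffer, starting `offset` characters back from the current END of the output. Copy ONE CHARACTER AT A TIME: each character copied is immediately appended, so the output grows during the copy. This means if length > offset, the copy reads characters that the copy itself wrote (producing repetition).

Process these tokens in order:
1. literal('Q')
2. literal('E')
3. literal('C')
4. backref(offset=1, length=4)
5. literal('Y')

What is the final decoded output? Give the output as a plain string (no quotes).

Answer: QECCCCCY

Derivation:
Token 1: literal('Q'). Output: "Q"
Token 2: literal('E'). Output: "QE"
Token 3: literal('C'). Output: "QEC"
Token 4: backref(off=1, len=4) (overlapping!). Copied 'CCCC' from pos 2. Output: "QECCCCC"
Token 5: literal('Y'). Output: "QECCCCCY"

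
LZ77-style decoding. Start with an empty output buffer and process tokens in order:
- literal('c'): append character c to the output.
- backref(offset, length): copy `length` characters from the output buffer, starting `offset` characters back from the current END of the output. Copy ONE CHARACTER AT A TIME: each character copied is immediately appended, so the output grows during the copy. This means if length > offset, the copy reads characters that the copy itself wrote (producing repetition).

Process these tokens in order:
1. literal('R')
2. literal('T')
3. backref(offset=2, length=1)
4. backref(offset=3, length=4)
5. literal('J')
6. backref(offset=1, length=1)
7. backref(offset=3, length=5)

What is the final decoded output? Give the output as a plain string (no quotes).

Answer: RTRRTRRJJRJJRJ

Derivation:
Token 1: literal('R'). Output: "R"
Token 2: literal('T'). Output: "RT"
Token 3: backref(off=2, len=1). Copied 'R' from pos 0. Output: "RTR"
Token 4: backref(off=3, len=4) (overlapping!). Copied 'RTRR' from pos 0. Output: "RTRRTRR"
Token 5: literal('J'). Output: "RTRRTRRJ"
Token 6: backref(off=1, len=1). Copied 'J' from pos 7. Output: "RTRRTRRJJ"
Token 7: backref(off=3, len=5) (overlapping!). Copied 'RJJRJ' from pos 6. Output: "RTRRTRRJJRJJRJ"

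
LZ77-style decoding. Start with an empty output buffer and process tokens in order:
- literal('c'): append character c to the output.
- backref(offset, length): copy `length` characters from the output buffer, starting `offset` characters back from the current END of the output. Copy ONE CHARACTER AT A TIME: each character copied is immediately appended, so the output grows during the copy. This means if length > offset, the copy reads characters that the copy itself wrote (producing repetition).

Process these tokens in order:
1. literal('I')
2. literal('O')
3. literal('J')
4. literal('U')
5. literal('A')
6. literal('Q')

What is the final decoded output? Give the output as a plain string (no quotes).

Answer: IOJUAQ

Derivation:
Token 1: literal('I'). Output: "I"
Token 2: literal('O'). Output: "IO"
Token 3: literal('J'). Output: "IOJ"
Token 4: literal('U'). Output: "IOJU"
Token 5: literal('A'). Output: "IOJUA"
Token 6: literal('Q'). Output: "IOJUAQ"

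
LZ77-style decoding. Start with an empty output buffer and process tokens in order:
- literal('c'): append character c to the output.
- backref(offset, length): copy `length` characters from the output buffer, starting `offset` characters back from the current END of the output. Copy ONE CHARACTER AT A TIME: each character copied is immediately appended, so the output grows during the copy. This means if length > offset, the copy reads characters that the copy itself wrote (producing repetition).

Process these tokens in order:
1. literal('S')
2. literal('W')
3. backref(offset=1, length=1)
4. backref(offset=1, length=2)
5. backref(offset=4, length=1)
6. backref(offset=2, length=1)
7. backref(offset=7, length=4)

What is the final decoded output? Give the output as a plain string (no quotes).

Token 1: literal('S'). Output: "S"
Token 2: literal('W'). Output: "SW"
Token 3: backref(off=1, len=1). Copied 'W' from pos 1. Output: "SWW"
Token 4: backref(off=1, len=2) (overlapping!). Copied 'WW' from pos 2. Output: "SWWWW"
Token 5: backref(off=4, len=1). Copied 'W' from pos 1. Output: "SWWWWW"
Token 6: backref(off=2, len=1). Copied 'W' from pos 4. Output: "SWWWWWW"
Token 7: backref(off=7, len=4). Copied 'SWWW' from pos 0. Output: "SWWWWWWSWWW"

Answer: SWWWWWWSWWW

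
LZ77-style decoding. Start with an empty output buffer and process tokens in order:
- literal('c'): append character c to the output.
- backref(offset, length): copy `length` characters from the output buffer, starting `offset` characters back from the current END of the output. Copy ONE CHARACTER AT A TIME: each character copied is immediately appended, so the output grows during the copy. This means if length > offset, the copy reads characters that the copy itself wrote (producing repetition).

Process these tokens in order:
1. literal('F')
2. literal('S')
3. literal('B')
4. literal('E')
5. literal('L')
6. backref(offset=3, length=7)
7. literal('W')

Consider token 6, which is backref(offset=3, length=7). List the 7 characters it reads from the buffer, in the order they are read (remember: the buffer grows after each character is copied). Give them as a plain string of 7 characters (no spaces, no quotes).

Answer: BELBELB

Derivation:
Token 1: literal('F'). Output: "F"
Token 2: literal('S'). Output: "FS"
Token 3: literal('B'). Output: "FSB"
Token 4: literal('E'). Output: "FSBE"
Token 5: literal('L'). Output: "FSBEL"
Token 6: backref(off=3, len=7). Buffer before: "FSBEL" (len 5)
  byte 1: read out[2]='B', append. Buffer now: "FSBELB"
  byte 2: read out[3]='E', append. Buffer now: "FSBELBE"
  byte 3: read out[4]='L', append. Buffer now: "FSBELBEL"
  byte 4: read out[5]='B', append. Buffer now: "FSBELBELB"
  byte 5: read out[6]='E', append. Buffer now: "FSBELBELBE"
  byte 6: read out[7]='L', append. Buffer now: "FSBELBELBEL"
  byte 7: read out[8]='B', append. Buffer now: "FSBELBELBELB"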